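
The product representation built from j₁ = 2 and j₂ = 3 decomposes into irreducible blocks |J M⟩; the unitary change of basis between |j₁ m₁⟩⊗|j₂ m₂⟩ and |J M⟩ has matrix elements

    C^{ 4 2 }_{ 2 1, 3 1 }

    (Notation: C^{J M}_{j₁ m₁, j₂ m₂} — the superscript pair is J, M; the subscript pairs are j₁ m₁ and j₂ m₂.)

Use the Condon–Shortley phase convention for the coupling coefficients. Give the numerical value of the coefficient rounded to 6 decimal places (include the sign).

+√(1/28) = +0.188982

√[9·1!3!5!/10! · 3!1!4!2!6!2!] = √(5184/7)
  +(−1)^0/∏(0,1,1,4,2,1)! = 1/48  (running 1/48)
  +(−1)^1/∏(1,0,0,3,3,2)! = -1/72  (running 1/144)
⟨..|..⟩ = √(5184/7)·(1/144) = +0.188982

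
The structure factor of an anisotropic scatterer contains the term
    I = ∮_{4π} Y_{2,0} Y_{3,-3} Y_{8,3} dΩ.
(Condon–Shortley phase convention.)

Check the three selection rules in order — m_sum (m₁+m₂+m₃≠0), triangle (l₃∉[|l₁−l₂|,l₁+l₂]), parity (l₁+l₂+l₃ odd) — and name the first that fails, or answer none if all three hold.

triangle

m₁+m₂+m₃ = 0 − 3 + 3 = 0  ✓
triangle: need |l₁−l₂| ≤ l₃ ≤ l₁+l₂ = [1,5]; l₃=8 is outside  ✗
parity: l₁+l₂+l₃ = 13 is odd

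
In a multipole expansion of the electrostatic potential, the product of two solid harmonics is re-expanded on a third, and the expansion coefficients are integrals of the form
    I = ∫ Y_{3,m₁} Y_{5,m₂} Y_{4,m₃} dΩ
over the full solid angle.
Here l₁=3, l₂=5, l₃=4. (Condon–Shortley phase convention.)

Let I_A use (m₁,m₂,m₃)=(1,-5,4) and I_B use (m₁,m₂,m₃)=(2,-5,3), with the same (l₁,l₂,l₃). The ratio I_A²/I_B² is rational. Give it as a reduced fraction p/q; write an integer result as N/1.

4/5

l's match ⇒ only the (l;m) 3-j factors differ between A and B.
A: triangle coeff Δ(3,5,4) = 1/180180; Σ_t [0,0]: t=0:+1/34560 = 1/34560; (3j)²=14/429 [(3 5 4; 1 -5 4)], sign=+1
B: triangle coeff Δ(3,5,4) = 1/180180; Σ_t [0,0]: t=0:+1/17280 = 1/17280; (3j)²=35/858 [(3 5 4; 2 -5 3)], sign=-1
I_A²/I_B² = (14/429)/(35/858) = 4/5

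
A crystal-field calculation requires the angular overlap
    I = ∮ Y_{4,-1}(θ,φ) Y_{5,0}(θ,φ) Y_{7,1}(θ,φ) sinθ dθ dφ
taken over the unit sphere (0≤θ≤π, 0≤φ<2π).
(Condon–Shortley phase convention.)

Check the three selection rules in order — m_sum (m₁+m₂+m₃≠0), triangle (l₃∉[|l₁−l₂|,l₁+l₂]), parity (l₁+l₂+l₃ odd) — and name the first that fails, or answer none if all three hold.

m₁+m₂+m₃ = -1 + 0 + 1 = 0  ✓
triangle: |4−5|=1 ≤ l₃=7 ≤ 4+5=9  ✓
parity: l₁+l₂+l₃ = 16 is even  ✓

none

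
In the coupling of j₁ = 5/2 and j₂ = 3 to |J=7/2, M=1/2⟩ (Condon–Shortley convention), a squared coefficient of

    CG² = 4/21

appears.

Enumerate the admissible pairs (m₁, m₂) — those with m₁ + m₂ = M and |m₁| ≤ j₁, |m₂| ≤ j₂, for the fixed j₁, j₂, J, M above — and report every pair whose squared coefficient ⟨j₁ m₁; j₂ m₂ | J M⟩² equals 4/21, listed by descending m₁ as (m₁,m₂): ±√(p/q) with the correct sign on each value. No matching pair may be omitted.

(1/2,0): −√(4/21)

Admissible pairs with m₁+m₂ = M = 1/2: (-5/2,3), (-3/2,2), (-1/2,1), (1/2,0), (3/2,-1), (5/2,-2)
  (m₁,m₂)=(5/2,-2): CG² = 16/63, CG = +√(16/63)
  (m₁,m₂)=(3/2,-1): CG² = 8/63, CG = +√(8/63)
  (m₁,m₂)=(1/2,0): CG² = 4/21, CG = −√(4/21)   ← matches the target
  (m₁,m₂)=(-1/2,1): CG² = 1/63, CG = −√(1/63)
  (m₁,m₂)=(-3/2,2): CG² = 20/63, CG = +√(20/63)
  (m₁,m₂)=(-5/2,3): CG² = 2/21, CG = +√(2/21)
Pairs with CG² = 4/21: (1/2,0): −√(4/21)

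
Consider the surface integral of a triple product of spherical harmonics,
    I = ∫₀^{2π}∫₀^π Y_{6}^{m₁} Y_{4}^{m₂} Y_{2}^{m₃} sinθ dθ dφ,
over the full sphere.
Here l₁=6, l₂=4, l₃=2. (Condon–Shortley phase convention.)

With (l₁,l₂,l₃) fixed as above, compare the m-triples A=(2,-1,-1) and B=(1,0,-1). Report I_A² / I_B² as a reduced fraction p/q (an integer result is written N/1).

32/25

Shared (l₁,l₂,l₃)=(6,4,2): N and (l;000)² cancel in I_A²/I_B².
A: Δ = 8!·4!·0!/13! = 1/6435; Racah Σ t=3..3: t=3:−1/4320 = -1/4320; ⇒ 3j(6 4 2; 2 -1 -1)² = 224/6435, sgn +1
B: Δ = 8!·4!·0!/13! = 1/6435; Racah Σ t=4..4: t=4:+1/3456 = 1/3456; ⇒ 3j(6 4 2; 1 0 -1)² = 35/1287, sgn -1
I_A²/I_B² = (224/6435)/(35/1287) = 32/25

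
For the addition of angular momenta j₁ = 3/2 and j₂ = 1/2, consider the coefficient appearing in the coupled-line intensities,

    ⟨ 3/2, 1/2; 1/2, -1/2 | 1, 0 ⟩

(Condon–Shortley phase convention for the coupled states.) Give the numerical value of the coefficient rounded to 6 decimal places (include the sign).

+0.707107

triangle: 1!×2!×0!/4! = 2/24
(j±m)!: 2!×1!×0!×1!×1!×1! = 2
prefactor² = (2J+1)×Δ×N² = 1/2
  k=0: +1/(0!×1!×1!×0!×1!×0!) = 1
Σ = 1  ⇒  CG² = 1/2×1² = 1/2
CG = +√(1/2) = +0.707107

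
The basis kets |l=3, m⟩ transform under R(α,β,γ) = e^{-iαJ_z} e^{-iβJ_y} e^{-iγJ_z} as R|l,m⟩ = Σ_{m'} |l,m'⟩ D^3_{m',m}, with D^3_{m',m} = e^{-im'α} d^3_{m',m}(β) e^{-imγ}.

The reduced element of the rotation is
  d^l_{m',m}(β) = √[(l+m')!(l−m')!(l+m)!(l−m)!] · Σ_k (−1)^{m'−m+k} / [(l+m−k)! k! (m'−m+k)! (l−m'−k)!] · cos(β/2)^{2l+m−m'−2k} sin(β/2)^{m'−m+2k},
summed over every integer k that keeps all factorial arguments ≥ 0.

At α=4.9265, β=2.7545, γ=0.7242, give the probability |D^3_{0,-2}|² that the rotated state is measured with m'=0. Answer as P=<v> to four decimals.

P=0.0327

Split into d^3_{0,-2}(β=2.7545) × two z-phases.
With c≡cos(β/2)=0.192340 and s≡sin(β/2)=0.981328, N=[6·6·1·120]^{1/2}=65.726707
The bounds max(0,m−m')=0 and min(l+m,l−m')=1 give 2 terms
  k=0: (−1)^2·65.7267/(12)·0.1923^4·0.9813^2 = +0.007219
  k=1: (−1)^3·65.7267/(12)·0.1923^2·0.9813^4 = -0.187914
d^3_{0,-2}(2.7545) = +0.007219 -0.187914 = -0.180695
|D^3_{0,-2}|² = |d^3_{0,-2}(β)|² = (-0.180695)² = 0.032651 (the z-rotation phases have unit modulus)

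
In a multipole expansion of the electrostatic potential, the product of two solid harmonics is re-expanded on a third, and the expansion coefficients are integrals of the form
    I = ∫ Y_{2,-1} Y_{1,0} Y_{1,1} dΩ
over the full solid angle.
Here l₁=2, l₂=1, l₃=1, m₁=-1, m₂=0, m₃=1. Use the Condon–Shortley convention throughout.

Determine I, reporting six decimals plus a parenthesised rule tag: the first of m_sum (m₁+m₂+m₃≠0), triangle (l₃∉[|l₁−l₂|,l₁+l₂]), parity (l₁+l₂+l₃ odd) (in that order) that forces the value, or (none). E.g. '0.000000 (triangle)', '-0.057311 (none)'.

-0.218510 (none)

Rules hold: Σm=0, L=4 even, 1≤1≤3.
N = 5·3·3 = 45
Δ = 2!·2!·0!/5! = 1/30
Racah Σ t=1..1: t=1:−1/1 = -1/1
⇒ 3j(2 1 1; 0 0 0)² = 2/15, sgn +1
Racah Σ t=1..1: t=1:−1/2 = -1/2
⇒ 3j(2 1 1; -1 0 1)² = 1/10, sgn -1
4πI² = N·(3j₀)²·(3jₘ)² = 3/5
I = -1·√(0.6/4π) = -0.21850969
No selection rule forces the value: the integral is nonzero (none).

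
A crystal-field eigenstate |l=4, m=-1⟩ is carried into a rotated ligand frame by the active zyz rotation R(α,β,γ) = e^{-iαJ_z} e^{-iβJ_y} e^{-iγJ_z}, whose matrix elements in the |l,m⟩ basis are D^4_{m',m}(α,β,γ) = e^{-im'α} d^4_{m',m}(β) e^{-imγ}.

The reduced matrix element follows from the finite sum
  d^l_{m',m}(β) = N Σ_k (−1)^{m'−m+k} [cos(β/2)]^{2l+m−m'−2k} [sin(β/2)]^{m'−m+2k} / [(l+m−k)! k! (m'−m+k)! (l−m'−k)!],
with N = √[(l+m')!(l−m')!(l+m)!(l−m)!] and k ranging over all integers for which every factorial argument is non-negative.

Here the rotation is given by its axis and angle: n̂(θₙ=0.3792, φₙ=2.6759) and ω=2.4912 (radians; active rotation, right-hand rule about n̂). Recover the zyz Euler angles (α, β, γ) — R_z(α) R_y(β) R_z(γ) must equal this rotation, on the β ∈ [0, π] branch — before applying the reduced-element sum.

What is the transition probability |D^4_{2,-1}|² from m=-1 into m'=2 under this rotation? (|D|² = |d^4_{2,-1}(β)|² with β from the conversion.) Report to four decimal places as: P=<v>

Axis–angle → zyz. n̂ = (sinθₙcosφₙ, sinθₙsinφₙ, cosθₙ) = (-0.330758, +0.166225, +0.928961), ω = 2.4912.
R = I cosω + sinω [n̂]ₓ + (1−cosω) n̂n̂ᵀ gives
  R = [-0.599380, -0.661221, -0.451144; +0.463749, -0.746225, +0.477582; -0.652442, +0.077035, +0.753913]
β = atan2(√(R₁₃²+R₂₃²), R₃₃) = 0.716799; α = atan2(R₂₃, R₁₃) mod 2π = 2.327735; γ = atan2(R₃₂, −R₃₁) mod 2π = 0.117528
Split into d^4_{2,-1}(β=0.7168) × two z-phases.
c=cos(0.716799/2)=0.936460, s=sin(0.716799/2)=0.350776; N=√[720·2·6·120]=1018.233765
The bounds max(0,m−m')=0 and min(l+m,l−m')=2 give 3 terms
  k=0: (−1)^3·1018.2338/(72)·0.9365^5·0.3508^3 = -0.439591
  k=1: (−1)^4·1018.2338/(48)·0.9365^3·0.3508^5 = +0.092517
  k=2: (−1)^5·1018.2338/(240)·0.9365^1·0.3508^7 = -0.002596
d^4_{2,-1}(0.7168) = -0.439591 +0.092517 -0.002596 = -0.349670
|D^4_{2,-1}|² = |d^4_{2,-1}(β)|² = (-0.349670)² = 0.122269 (the z-rotation phases have unit modulus)

P=0.1223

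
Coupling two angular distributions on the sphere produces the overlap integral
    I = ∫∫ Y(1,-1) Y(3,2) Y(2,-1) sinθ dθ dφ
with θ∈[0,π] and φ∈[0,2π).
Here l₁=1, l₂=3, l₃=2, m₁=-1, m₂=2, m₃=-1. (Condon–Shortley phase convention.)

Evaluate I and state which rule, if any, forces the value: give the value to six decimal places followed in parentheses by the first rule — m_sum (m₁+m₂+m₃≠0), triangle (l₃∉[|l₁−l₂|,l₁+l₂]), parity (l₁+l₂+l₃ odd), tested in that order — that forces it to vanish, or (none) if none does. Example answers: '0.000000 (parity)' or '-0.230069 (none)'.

Rules hold: Σm=0, L=6 even, 2≤2≤4.
N = 3·7·5 = 105
Δ = 2!·0!·4!/7! = 1/105
Racah Σ t=1..1: t=1:−1/4 = -1/4
⇒ 3j(1 3 2; 0 0 0)² = 3/35, sgn -1
Racah Σ t=2..2: t=2:+1/12 = 1/12
⇒ 3j(1 3 2; -1 2 -1)² = 2/21, sgn -1
4πI² = N·(3j₀)²·(3jₘ)² = 6/7
I = +1·√(0.857143/4π) = 0.26116903
No selection rule forces the value: the integral is nonzero (none).

0.261169 (none)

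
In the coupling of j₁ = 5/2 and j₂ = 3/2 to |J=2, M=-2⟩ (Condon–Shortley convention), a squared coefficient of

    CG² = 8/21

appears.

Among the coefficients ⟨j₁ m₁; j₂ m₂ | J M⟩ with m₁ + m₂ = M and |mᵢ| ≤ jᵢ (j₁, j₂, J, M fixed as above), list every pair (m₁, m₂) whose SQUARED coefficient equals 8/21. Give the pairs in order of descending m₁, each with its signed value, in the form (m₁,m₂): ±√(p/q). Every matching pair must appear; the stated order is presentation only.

(-3/2,-1/2): −√(8/21)

Admissible pairs with m₁+m₂ = M = -2: (-5/2,1/2), (-3/2,-1/2), (-1/2,-3/2)
  (m₁,m₂)=(-1/2,-3/2): CG² = 1/7, CG = +√(1/7)
  (m₁,m₂)=(-3/2,-1/2): CG² = 8/21, CG = −√(8/21)   ← matches the target
  (m₁,m₂)=(-5/2,1/2): CG² = 10/21, CG = +√(10/21)
Pairs with CG² = 8/21: (-3/2,-1/2): −√(8/21)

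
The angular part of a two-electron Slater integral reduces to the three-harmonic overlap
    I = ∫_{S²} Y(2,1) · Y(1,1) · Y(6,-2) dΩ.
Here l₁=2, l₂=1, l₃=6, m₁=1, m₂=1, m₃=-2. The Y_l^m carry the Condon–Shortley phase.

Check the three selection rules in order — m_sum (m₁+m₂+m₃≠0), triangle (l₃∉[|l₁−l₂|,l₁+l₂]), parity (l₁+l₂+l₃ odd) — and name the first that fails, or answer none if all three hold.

m₁+m₂+m₃ = 1 + 1 − 2 = 0  ✓
triangle: need |l₁−l₂| ≤ l₃ ≤ l₁+l₂ = [1,3]; l₃=6 is outside  ✗
parity: l₁+l₂+l₃ = 9 is odd

triangle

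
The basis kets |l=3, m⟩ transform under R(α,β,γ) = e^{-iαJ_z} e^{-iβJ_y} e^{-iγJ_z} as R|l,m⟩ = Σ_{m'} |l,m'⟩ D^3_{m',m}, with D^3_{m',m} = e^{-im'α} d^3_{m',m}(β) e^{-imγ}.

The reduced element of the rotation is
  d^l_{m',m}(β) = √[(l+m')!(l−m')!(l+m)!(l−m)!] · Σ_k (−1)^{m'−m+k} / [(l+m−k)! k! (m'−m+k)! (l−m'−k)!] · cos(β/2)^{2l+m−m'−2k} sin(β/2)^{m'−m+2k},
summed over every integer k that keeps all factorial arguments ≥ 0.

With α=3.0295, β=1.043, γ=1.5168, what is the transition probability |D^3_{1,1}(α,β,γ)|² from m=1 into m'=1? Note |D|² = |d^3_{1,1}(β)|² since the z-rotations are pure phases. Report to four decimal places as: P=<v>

P=0.1759

Split into d^3_{1,1}(β=1.0430) × two z-phases.
c=cos(1.043000/2)=0.867073, s=sin(1.043000/2)=0.498181; N=√[24·2·24·2]=48.000000
k∈{0,1,2} keeps every argument non-negative
  k=0: (−1)^0·48.0000/(48)·0.8671^6·0.4982^0 = +0.424946
  k=1: (−1)^1·48.0000/(6)·0.8671^4·0.4982^2 = -1.122244
  k=2: (−1)^2·48.0000/(8)·0.8671^2·0.4982^4 = +0.277851
d^3_{1,1}(1.0430) = +0.424946 -1.122244 +0.277851 = -0.419447
|D^3_{1,1}|² = |d^3_{1,1}(β)|² = (-0.419447)² = 0.175936 (the z-rotation phases have unit modulus)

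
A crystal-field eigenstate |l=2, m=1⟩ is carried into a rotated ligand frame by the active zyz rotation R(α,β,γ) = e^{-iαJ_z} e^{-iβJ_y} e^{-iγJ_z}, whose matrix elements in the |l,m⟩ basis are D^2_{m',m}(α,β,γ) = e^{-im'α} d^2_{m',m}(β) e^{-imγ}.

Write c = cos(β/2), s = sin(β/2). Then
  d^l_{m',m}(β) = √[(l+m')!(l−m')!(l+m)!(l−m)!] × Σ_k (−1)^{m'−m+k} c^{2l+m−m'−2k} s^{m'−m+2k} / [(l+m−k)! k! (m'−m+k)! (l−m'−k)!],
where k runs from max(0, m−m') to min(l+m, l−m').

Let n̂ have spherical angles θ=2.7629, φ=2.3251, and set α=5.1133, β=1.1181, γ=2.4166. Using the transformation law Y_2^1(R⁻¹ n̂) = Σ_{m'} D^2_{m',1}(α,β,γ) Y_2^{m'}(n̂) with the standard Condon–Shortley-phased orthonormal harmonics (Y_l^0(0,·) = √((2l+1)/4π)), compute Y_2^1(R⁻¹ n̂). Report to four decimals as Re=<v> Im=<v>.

Need the full column D^2_{m',1} for m'=−2..2 at α=5.1133, β=1.1181, γ=2.4166.
cos(β/2)=0.847759, sin(β/2)=0.530381
d^2_{-2,1}: single k=3 term ⇒ +0.252969;  D = +0.011122+0.252724i
d^2_{-1,1}: k∈[2..3] ⇒ +0.606516 -0.079132 = +0.527384;  D = -0.476047+0.226966i
d^2_{0,1}: k∈[1..2] ⇒ +0.791556 -0.309822 = +0.481734;  D = -0.360580-0.319452i
d^2_{1,1}: k∈[0..1] ⇒ +0.516524 -0.606516 = -0.089992;  D = -0.028657+0.085308i
d^2_{2,1}: single k=0 term ⇒ -0.646302;  D = -0.644396+0.049606i
Y_2^{m'}(θ=2.7629,φ=2.3251) and Σ D·Y over m':
  (+0.0111+0.2527i)·(-0.0033+0.0527i)  (-0.4760+0.2270i)·(+0.1817+0.1934i)  (-0.3606-0.3195i)·(+0.5015+0.0000i)  (-0.0287+0.0853i)·(-0.1817+0.1934i)  (-0.6444+0.0496i)·(-0.0033-0.0527i)
Y_2^1(R⁻¹ n̂) = -0.331136-0.198505i

Re=-0.3311 Im=-0.1985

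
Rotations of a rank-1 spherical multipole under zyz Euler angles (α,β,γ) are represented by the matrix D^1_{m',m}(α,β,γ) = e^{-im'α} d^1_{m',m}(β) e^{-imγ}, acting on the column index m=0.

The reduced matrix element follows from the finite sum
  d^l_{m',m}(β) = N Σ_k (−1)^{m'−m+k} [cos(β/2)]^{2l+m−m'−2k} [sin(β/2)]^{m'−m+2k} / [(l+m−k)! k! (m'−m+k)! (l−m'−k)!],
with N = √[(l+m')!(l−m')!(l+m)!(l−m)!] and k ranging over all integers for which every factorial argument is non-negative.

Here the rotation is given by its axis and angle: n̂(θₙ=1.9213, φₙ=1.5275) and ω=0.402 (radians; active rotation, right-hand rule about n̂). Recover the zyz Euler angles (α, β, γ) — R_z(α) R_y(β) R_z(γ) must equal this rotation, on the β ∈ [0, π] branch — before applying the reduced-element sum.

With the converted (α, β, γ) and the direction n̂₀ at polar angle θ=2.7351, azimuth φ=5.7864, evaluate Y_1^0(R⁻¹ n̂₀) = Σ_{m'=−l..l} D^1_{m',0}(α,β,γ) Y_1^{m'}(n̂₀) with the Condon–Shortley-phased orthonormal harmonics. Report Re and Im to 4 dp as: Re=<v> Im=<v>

Re=-0.3512 Im=0.0000

Axis–angle → zyz. n̂ = (sinθₙcosφₙ, sinθₙsinφₙ, cosθₙ) = (+0.040651, +0.938320, -0.343371), ω = 0.4020.
R = I cosω + sinω [n̂]ₓ + (1−cosω) n̂n̂ᵀ gives
  R = [+0.920412, +0.137388, +0.366014; -0.131306, +0.990469, -0.041590; -0.368239, -0.009780, +0.929680]
β = atan2(√(R₁₃²+R₂₃²), R₃₃) = 0.377254; α = atan2(R₂₃, R₁₃) mod 2π = 6.170041; γ = atan2(R₃₂, −R₃₁) mod 2π = 6.256633
Need the full column D^1_{m',0} for m'=−1..1 at α=6.1700, β=0.3773, γ=6.2566.
cos(β/2)=0.982263, sin(β/2)=0.187511
d^1_{-1,0}: single k=1 term ⇒ +0.260476;  D = +0.258811-0.029409i
d^1_{0,0}: k∈[0..1] ⇒ +0.964840 -0.035160 = +0.929680;  D = +0.929680+0.000000i
d^1_{1,0}: single k=0 term ⇒ -0.260476;  D = -0.258811-0.029409i
Y_1^{m'}(θ=2.7351,φ=5.7864) and Σ D·Y over m':
  (+0.2588-0.0294i)·(+0.1201+0.0651i)  (+0.9297+0.0000i)·(-0.4488+0.0000i)  (-0.2588-0.0294i)·(-0.1201+0.0651i)
Y_1^0(R⁻¹ n̂) = -0.351237+0.000000i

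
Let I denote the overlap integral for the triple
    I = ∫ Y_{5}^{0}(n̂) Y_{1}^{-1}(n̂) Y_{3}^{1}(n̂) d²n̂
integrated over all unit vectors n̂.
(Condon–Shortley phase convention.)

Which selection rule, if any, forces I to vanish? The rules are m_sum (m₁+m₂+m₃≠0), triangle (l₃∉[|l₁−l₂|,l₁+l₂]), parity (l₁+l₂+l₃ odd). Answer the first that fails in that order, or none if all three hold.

triangle

m₁+m₂+m₃ = 0 − 1 + 1 = 0  ✓
triangle: need |l₁−l₂| ≤ l₃ ≤ l₁+l₂ = [4,6]; l₃=3 is outside  ✗
parity: l₁+l₂+l₃ = 9 is odd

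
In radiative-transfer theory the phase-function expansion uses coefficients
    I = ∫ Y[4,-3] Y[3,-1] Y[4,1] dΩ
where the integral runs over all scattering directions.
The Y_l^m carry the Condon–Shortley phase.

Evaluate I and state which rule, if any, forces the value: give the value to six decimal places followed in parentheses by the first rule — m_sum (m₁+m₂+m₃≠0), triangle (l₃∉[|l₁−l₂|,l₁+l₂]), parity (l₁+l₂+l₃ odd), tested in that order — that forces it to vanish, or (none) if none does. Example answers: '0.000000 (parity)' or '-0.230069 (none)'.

0.000000 (m_sum)

-3 − 1 + 1 = -3 ≠ 0: azimuthal integral kills it; I = 0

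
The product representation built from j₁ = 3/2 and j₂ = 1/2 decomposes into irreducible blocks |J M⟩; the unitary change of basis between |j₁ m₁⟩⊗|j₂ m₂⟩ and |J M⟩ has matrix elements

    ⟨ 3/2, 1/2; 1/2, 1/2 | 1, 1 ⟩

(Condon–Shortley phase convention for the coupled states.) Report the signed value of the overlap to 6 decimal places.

√[3·1!2!0!/4! · 2!1!1!0!2!0!] = √(1)
  +(−1)^1/∏(1,0,0,0,2,0)! = -1/2  (running -1/2)
⟨..|..⟩ = √(1)·(-1/2) = -0.500000

-0.500000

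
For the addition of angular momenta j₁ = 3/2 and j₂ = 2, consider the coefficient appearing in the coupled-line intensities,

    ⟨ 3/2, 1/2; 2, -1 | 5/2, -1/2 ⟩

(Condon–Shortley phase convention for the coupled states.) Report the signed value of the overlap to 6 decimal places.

triangle: 1!×2!×3!/7! = 12/5040
(j±m)!: 2!×1!×1!×3!×2!×3! = 144
prefactor² = (2J+1)×Δ×N² = 72/35
  k=0: +1/(0!×1!×1!×1!×1!×2!) = 1/2
  k=1: −1/(1!×0!×0!×0!×2!×3!) = -1/12
Σ = 5/12  ⇒  CG² = 72/35×(5/12)² = 5/14
CG = +√(5/14) = +0.597614

+0.597614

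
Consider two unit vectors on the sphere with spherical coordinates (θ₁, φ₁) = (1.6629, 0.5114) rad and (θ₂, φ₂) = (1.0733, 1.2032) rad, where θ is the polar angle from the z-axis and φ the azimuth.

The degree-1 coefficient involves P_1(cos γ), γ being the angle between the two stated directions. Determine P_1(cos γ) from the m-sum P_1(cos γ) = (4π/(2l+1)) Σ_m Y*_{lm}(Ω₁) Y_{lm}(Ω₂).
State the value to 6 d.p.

0.629987

Term-by-term m-sum for l=1 (normalisation 4π/3 = 4.188790):
  m=-1: Y*=0.30001 + 0.16837j  Y=0.10911 - 0.28333j  product 0.08044 - 0.06663j
  m=+0: Y*=-0.04494 + 0.00000j  Y=0.23317 + 0.00000j  product -0.01048 + 0.00000j
  m=+1: Y*=-0.30001 + 0.16837j  Y=-0.10911 - 0.28333j  product 0.08044 + 0.06663j
Total Σ_m = 0.15040 + 0.00000j. Multiply by 4.188790: 0.62999 + 0.00000j. P_1(cos γ) = 0.629987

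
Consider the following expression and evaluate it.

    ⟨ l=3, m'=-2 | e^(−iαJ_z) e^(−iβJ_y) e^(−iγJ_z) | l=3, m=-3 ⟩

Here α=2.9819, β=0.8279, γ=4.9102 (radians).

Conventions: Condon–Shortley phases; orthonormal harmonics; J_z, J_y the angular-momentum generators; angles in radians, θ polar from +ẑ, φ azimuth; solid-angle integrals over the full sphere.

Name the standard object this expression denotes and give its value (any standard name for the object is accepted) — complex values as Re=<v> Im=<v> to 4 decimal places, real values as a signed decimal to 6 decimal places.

Wigner D-matrix element, Re=0.1715 Im=-0.6101

This is a Wigner D-matrix element — the rotation-matrix element ⟨l m'| R(α,β,γ) |l m⟩ in the angular-momentum basis.
First d^3_{-2,-3}(β=0.8279), then the phase factors e^{-i(-2)α} and e^{-i(-3)γ}:
With c≡cos(β/2)=0.915539 and s≡sin(β/2)=0.402229, N=[1·120·1·720]^{1/2}=293.938769
k∈{0} keeps every argument non-negative
  k=0: (−1)^1·293.9388/(120)·0.9155^5·0.4022^1 = -0.633773
d^3_{-2,-3}(0.8279) = -0.633773
Attach z-rotation phases: D = e^{-i(-2)(2.9819)}·(-0.633773)·e^{-i(-3)(4.9102)} = +0.171518-0.610122i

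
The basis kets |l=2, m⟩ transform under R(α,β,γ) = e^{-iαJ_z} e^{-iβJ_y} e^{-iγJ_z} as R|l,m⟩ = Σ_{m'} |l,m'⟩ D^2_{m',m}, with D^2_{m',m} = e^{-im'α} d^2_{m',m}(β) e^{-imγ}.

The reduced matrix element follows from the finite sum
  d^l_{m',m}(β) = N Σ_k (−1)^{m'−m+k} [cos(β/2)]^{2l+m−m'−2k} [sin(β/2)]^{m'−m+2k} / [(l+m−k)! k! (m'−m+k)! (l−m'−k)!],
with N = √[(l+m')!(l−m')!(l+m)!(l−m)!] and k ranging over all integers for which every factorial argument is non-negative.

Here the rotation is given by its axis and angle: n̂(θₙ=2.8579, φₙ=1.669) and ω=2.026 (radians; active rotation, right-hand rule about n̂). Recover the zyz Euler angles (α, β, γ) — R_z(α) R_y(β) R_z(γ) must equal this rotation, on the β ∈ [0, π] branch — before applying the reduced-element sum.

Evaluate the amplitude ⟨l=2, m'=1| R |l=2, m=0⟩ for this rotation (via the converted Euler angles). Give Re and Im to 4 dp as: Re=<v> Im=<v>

Axis–angle → zyz. n̂ = (sinθₙcosφₙ, sinθₙsinφₙ, cosθₙ) = (-0.027443, +0.278554, -0.960028), ω = 2.0260.
R = I cosω + sinω [n̂]ₓ + (1−cosω) n̂n̂ᵀ gives
  R = [-0.438561, +0.851265, +0.288119; -0.873275, -0.327940, -0.360341; -0.212260, -0.409638, +0.887210]
β = atan2(√(R₁₃²+R₂₃²), R₃₃) = 0.479533; α = atan2(R₂₃, R₁₃) mod 2π = 5.386869; γ = atan2(R₃₂, −R₃₁) mod 2π = 5.190462
Split into d^2_{1,0}(β=0.4795) × two z-phases.
c=cos(0.479533/2)=0.971393, s=sin(0.479533/2)=0.237476; N=√[6·1·2·2]=4.898979
k∈{0,1} keeps every argument non-negative
  k=0: (−1)^1·4.8990/(2)·0.9714^3·0.2375^1 = -0.533188
  k=1: (−1)^2·4.8990/(2)·0.9714^1·0.2375^3 = +0.031866
d^2_{1,0}(0.4795) = -0.533188 +0.031866 = -0.501322
Attach z-rotation phases: D = e^{-i(1)(5.3869)}·(-0.501322)·e^{-i(0)(5.1905)} = -0.313072-0.391549i

Re=-0.3131 Im=-0.3915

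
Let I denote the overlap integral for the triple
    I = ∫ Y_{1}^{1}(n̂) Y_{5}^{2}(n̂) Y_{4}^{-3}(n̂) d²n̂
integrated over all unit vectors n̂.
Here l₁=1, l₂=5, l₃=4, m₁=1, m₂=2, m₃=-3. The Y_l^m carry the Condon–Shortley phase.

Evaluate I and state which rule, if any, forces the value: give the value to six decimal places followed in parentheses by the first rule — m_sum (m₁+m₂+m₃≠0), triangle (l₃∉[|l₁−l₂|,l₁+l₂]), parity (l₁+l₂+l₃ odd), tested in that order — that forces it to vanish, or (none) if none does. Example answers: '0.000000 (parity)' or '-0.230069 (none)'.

Rules hold: Σm=0, L=10 even, 4≤4≤6.
N = 3·11·9 = 297
Δ = 2!·0!·8!/11! = 1/495
Racah Σ t=1..1: t=1:−1/576 = -1/576
⇒ 3j(1 5 4; 0 0 0)² = 5/99, sgn -1
Racah Σ t=0..0: t=0:+1/10080 = 1/10080
⇒ 3j(1 5 4; 1 2 -3)² = 1/165, sgn -1
4πI² = N·(3j₀)²·(3jₘ)² = 1/11
I = +1·√(0.0909091/4π) = 0.08505478
No selection rule forces the value: the integral is nonzero (none).

0.085055 (none)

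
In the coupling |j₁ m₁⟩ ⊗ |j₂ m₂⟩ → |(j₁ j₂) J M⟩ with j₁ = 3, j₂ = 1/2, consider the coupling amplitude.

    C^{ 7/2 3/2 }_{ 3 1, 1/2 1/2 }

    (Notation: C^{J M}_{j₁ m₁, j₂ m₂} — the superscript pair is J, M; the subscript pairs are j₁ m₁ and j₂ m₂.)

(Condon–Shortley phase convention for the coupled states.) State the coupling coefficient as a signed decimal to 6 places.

+√(5/7) ≈ +0.845154

√[8·0!6!1!/8! · 4!2!1!0!5!2!] = √(11520/7)
  +(−1)^0/∏(0,0,2,1,4,0)! = 1/48  (running 1/48)
⟨..|..⟩ = √(11520/7)·(1/48) = +0.845154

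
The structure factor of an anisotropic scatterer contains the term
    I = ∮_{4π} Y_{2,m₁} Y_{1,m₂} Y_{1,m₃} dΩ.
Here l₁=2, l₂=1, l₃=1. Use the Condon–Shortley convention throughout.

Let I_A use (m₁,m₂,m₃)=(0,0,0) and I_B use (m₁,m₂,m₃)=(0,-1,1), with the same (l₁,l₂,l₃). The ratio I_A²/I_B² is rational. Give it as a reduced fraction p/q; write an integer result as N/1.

l's match ⇒ only the (l;m) 3-j factors differ between A and B.
A: triangle coeff Δ(2,1,1) = 1/30; Σ_t [1,1]: t=1:−1/1 = -1/1; (3j)²=2/15 [(2 1 1; 0 0 0)], sign=+1
B: triangle coeff Δ(2,1,1) = 1/30; Σ_t [0,0]: t=0:+1/4 = 1/4; (3j)²=1/30 [(2 1 1; 0 -1 1)], sign=+1
I_A²/I_B² = (2/15)/(1/30) = 4/1

4/1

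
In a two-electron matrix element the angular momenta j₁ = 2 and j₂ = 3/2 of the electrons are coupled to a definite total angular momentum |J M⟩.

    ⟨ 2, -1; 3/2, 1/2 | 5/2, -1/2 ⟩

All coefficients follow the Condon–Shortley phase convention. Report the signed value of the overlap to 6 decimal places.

triangle: 1!·3!·2!/7! = 12/5040
(j±m)!: 1!·3!·2!·1!·2!·3! = 144
prefactor² = (2J+1)·Δ·N² = 72/35
  k=0: +1/(0!·1!·3!·2!·0!·0!) = 1/12
  k=1: −1/(1!·0!·2!·1!·1!·1!) = -1/2
Σ = -5/12  ⇒  CG² = 72/35·(-5/12)² = 5/14
CG = −√(5/14) = -0.597614

-0.597614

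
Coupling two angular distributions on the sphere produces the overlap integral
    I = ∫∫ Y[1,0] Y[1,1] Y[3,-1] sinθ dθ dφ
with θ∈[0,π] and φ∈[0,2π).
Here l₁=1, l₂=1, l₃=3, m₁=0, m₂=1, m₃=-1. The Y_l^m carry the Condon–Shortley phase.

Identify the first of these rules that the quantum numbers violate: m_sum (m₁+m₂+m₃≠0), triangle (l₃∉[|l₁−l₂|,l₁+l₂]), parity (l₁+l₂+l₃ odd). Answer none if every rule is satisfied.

m₁+m₂+m₃ = 0 + 1 − 1 = 0  ✓
triangle: need |l₁−l₂| ≤ l₃ ≤ l₁+l₂ = [0,2]; l₃=3 is outside  ✗
parity: l₁+l₂+l₃ = 5 is odd

triangle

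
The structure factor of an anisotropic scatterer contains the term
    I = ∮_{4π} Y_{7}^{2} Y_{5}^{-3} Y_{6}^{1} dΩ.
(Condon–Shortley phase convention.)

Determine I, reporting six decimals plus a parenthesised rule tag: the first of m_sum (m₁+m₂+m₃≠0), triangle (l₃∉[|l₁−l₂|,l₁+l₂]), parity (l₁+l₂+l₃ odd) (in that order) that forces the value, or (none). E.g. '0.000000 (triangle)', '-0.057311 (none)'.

-0.099396 (none)

m-sum 0 ✓  L=18 even ✓  2≤6≤12 ✓
Π(2lᵢ+1) = 15×11×13 = 2145
triangle coeff Δ(7,5,6) = 1/174594420
Σ_t [1,5]: t=1:−1/4147200 t=2:+1/207360 t=3:−1/82944 t=4:+1/207360 t=5:−1/4147200 = -1/345600
(3j)²=420/46189 [(7 5 6; 0 0 0)], sign=-1
Σ_t [0,2]: t=0:+1/2073600 t=1:−1/414720 t=2:+1/829440 = -1/1382400
(3j)²=294/46189 [(7 5 6; 2 -3 1)], sign=+1
⇒ 4πI² = 1852200/14919047
I = (-1)√(1852200/14919047/(4π)) = -0.09939590
No selection rule forces the value: the integral is nonzero (none).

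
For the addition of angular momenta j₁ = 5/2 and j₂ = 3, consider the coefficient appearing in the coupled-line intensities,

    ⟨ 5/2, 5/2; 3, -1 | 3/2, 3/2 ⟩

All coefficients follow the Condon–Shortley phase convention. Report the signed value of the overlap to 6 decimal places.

j₁+j₂−J=4  J+j₁−j₂=1  J−j₁+j₂=2  j₁+j₂+J+1=8
(j₁±m₁, j₂±m₂, J±M) = (5,0,2,4,3,0)
P² = 1152/7
sum k=0..0:
  [0] +1/48 = 1/48
S = 1/48
C² = P²·S² = 1/14 ; C = +0.267261

+√(1/14) = +0.267261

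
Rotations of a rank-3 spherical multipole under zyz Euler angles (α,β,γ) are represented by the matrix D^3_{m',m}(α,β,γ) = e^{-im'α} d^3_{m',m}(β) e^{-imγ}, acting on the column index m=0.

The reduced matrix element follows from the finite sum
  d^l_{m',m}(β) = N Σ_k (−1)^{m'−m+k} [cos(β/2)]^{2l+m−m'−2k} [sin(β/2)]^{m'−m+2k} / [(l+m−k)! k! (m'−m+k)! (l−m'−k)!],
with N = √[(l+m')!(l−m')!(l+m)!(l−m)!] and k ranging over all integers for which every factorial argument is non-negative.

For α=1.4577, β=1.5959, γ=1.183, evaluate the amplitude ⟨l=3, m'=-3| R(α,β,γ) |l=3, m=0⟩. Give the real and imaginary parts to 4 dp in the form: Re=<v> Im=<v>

D^3_{-3,0}(1.4577,1.5959,1.1830) = e^{-i·-3·1.4577}·d^3_{-3,0}(1.5959)·e^{-i·0·1.1830}. Compute d first:
With c≡cos(β/2)=0.698176 and s≡sin(β/2)=0.715926, N=[1·720·6·6]^{1/2}=160.996894
The bounds max(0,m−m')=3 and min(l+m,l−m')=3 give 1 term
  k=3: (−1)^0·160.9969/(36)·0.6982^3·0.7159^3 = +0.558489
d^3_{-3,0}(1.5959) = +0.558489
D = (-0.332817-0.942992i)·(+0.558489)·(+1.000000+0.000000i) = -0.185874-0.526650i

Re=-0.1859 Im=-0.5267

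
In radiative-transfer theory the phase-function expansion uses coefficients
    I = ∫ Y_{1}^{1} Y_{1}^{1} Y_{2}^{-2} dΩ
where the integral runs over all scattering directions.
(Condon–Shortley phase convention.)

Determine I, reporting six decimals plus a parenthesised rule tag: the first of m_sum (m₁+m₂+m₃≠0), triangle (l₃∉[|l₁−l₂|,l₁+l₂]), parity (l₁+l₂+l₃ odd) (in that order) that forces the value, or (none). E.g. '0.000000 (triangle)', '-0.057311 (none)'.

0.309019 (none)

Checks pass: Σm=0; 4 even; l₃=2∈[0,2].
(2·1+1)(2·1+1)(2·2+1) = 45
Δ: 0! 2! 2! / 5! → 1/30
sum: t=0:+1/1 = 1/1
3j²(1 1 2; 0 0 0) = Δ·Π!·Σ² = 2/15  (sign +1)
sum: t=0:+1/4 = 1/4
3j²(1 1 2; 1 1 -2) = Δ·Π!·Σ² = 1/5  (sign +1)
combine: 4πI² = 45·2/15·1/5 = 6/5
take √, sign +1: I = 0.30901936
No selection rule forces the value: the integral is nonzero (none).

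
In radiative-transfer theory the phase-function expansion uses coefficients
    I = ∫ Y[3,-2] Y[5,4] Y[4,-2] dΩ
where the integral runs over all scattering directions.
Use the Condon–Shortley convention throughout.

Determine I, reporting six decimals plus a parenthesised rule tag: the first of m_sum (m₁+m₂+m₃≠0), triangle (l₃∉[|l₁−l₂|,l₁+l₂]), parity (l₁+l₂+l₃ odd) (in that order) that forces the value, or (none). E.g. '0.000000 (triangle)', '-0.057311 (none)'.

Rules hold: Σm=0, L=12 even, 2≤4≤8.
N = 7·11·9 = 693
Δ = 4!·2!·6!/13! = 1/180180
Racah Σ t=1..3: t=1:−1/576 t=2:+1/144 t=3:−1/576 = 1/288
⇒ 3j(3 5 4; 0 0 0)² = 20/1001, sgn +1
Racah Σ t=3..4: t=3:−1/8640 t=4:+1/2880 = 1/4320
⇒ 3j(3 5 4; -2 4 -2)² = 8/429, sgn +1
4πI² = N·(3j₀)²·(3jₘ)² = 480/1859
I = +1·√(0.258203/4π) = 0.14334284
No selection rule forces the value: the integral is nonzero (none).

0.143343 (none)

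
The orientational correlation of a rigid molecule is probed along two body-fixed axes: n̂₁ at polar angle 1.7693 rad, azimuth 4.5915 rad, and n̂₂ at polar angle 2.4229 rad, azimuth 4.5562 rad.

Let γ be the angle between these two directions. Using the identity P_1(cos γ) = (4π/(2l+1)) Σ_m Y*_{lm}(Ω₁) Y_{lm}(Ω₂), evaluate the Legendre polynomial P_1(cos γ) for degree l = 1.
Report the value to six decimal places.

Summing Y*_{l m}(θ₁,φ₁)·Y_{l m}(θ₂,φ₂) over m ∈ [−1, 1]; prefactor 4π/(2·1+1) = 4.188790:
  [-1]  conj(Y_{1,-1})(Ω₁) = (-0.040847, -0.336238) ; Y_{1,-1}(Ω₂) = (-0.035385, 0.224705) ; Δ = (0.077000, 0.002719)
  [+0]  conj(Y_{1,0})(Ω₁) = (-0.096354, -0.000000) ; Y_{1,0}(Ω₂) = (-0.367755, 0.000000) ; Δ = (0.035435, 0.000000)
  [+1]  conj(Y_{1,1})(Ω₁) = (0.040847, -0.336238) ; Y_{1,1}(Ω₂) = (0.035385, 0.224705) ; Δ = (0.077000, -0.002719)
Total Σ_m = (0.189434, 0.000000). Multiply by 4.188790: (0.793498, 0.000000). P_1(cos γ) = 0.793498

0.793498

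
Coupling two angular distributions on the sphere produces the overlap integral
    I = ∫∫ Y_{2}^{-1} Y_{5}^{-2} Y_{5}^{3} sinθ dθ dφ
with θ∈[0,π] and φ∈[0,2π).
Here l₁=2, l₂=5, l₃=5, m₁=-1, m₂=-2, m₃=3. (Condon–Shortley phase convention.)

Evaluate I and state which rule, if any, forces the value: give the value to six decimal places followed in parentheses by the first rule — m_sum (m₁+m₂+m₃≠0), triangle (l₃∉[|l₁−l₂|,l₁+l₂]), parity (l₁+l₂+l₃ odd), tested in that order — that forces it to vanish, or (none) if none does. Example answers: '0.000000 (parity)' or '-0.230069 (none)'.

-0.161739 (none)

Checks pass: Σm=0; 12 even; l₃=5∈[3,7].
(2·2+1)(2·5+1)(2·5+1) = 605
Δ: 2! 2! 8! / 13! → 1/38610
sum: t=0:+1/2880 t=1:−1/576 t=2:+1/2880 = -1/960
3j²(2 5 5; 0 0 0) = Δ·Π!·Σ² = 10/429  (sign +1)
sum: t=1:−1/2880 t=2:+1/10080 = -1/4032
3j²(2 5 5; -1 -2 3) = Δ·Π!·Σ² = 10/429  (sign -1)
combine: 4πI² = 605·10/429·10/429 = 500/1521
take √, sign -1: I = -0.16173926
No selection rule forces the value: the integral is nonzero (none).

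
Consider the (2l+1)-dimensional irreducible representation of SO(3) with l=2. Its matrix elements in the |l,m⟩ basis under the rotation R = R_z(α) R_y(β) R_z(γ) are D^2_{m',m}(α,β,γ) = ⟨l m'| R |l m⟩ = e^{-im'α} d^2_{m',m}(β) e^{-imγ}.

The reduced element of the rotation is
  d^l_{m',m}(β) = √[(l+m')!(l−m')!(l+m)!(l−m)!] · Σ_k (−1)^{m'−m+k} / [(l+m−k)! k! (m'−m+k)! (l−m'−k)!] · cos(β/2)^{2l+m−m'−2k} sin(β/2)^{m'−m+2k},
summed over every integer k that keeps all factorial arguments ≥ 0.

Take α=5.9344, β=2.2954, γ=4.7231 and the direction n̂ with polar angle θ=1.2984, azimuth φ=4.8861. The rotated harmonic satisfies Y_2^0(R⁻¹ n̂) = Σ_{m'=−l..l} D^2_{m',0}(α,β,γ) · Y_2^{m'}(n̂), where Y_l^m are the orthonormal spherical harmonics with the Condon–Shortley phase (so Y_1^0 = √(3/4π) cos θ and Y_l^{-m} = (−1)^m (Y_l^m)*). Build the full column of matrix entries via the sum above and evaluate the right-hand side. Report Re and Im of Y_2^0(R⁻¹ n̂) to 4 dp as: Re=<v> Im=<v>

Re=-0.2842 Im=0.0000

Need the full column D^2_{m',0} for m'=−2..2 at α=5.9344, β=2.2954, γ=4.7231.
cos(β/2)=0.410586, sin(β/2)=0.911822
d^2_{-2,0}: single k=2 term ⇒ +0.343323;  D = +0.263125-0.220536i
d^2_{-1,0}: k∈[1..2] ⇒ +0.154596 -0.762447 = -0.607851;  D = -0.571252+0.207737i
d^2_{0,0}: k∈[0..2] ⇒ +0.028419 -0.560645 +0.691258 = +0.159033;  D = +0.159033+0.000000i
d^2_{1,0}: k∈[0..1] ⇒ -0.154596 +0.762447 = +0.607851;  D = +0.571252+0.207737i
d^2_{2,0}: single k=0 term ⇒ +0.343323;  D = +0.263125+0.220536i
Y_2^{m'}(θ=1.2984,φ=4.8861) and Σ D·Y over m':
  (+0.2631-0.2205i)·(-0.3369+0.1220i)  (-0.5713+0.2077i)·(+0.0346+0.1972i)  (+0.1590+0.0000i)·(-0.2469+0.0000i)  (+0.5713+0.2077i)·(-0.0346+0.1972i)  (+0.2631+0.2205i)·(-0.3369-0.1220i)
Y_2^0(R⁻¹ n̂) = -0.284202+0.000000i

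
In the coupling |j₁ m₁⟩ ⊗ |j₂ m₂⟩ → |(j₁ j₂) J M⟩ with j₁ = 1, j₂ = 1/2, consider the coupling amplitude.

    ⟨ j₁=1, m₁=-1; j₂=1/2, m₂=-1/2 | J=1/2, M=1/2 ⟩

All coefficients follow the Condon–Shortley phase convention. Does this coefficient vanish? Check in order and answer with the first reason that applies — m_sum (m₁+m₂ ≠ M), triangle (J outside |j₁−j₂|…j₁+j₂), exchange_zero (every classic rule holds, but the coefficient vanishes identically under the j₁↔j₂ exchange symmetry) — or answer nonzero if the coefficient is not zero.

m-sum: m₁+m₂ = -1+(-1/2) = -3/2, M = 1/2  ✗ ⇒ coefficient is 0

m_sum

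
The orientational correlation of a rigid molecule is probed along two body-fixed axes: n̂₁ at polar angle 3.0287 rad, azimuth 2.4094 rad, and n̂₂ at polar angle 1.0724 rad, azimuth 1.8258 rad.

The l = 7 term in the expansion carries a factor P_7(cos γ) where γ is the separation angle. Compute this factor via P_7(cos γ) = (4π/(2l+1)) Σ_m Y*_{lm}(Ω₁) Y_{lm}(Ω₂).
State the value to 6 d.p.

0.033377

Expand P_7 via completeness: Σ_{m} conj(Y_{7,m}) at Ω₁ times Y_{7,m} at Ω₂ —
  m=-7: Y*=-0.00000 - 0.00000j  Y=0.19708 - 0.04288j  product -0.00000 - 0.00000j
  m=-6: Y*=0.00000 - 0.00000j  Y=-0.01674 + 0.41035j  product 0.00000 + 0.00000j
  m=-5: Y*=0.00007 - 0.00004j  Y=-0.36159 - 0.11018j  product -0.00003 + 0.00001j
  m=-4: Y*=0.00113 + 0.00024j  Y=-0.00322 + 0.00525j  product -0.00000 + 0.00001j
  m=-3: Y*=0.00715 + 0.00990j  Y=-0.23959 - 0.24957j  product 0.00076 - 0.00416j
  m=-2: Y*=-0.00959 + 0.08983j  Y=0.13439 - 0.07517j  product 0.00546 + 0.01279j
  m=-1: Y*=-0.31383 + 0.28210j  Y=-0.07247 - 0.27800j  product 0.10116 + 0.06680j
  m=+0: Y*=-0.90604 + 0.00000j  Y=0.19300 + 0.00000j  product -0.17486 + 0.00000j
  m=+1: Y*=0.31383 + 0.28210j  Y=0.07247 - 0.27800j  product 0.10116 - 0.06680j
  m=+2: Y*=-0.00959 - 0.08983j  Y=0.13439 + 0.07517j  product 0.00546 - 0.01279j
  m=+3: Y*=-0.00715 + 0.00990j  Y=0.23959 - 0.24957j  product 0.00076 + 0.00416j
  m=+4: Y*=0.00113 - 0.00024j  Y=-0.00322 - 0.00525j  product -0.00000 - 0.00001j
  m=+5: Y*=-0.00007 - 0.00004j  Y=0.36159 - 0.11018j  product -0.00003 - 0.00001j
  m=+6: Y*=0.00000 + 0.00000j  Y=-0.01674 - 0.41035j  product 0.00000 - 0.00000j
  m=+7: Y*=0.00000 - 0.00000j  Y=-0.19708 - 0.04288j  product -0.00000 + 0.00000j
Total Σ_m = 0.03984 - 0.00000j. Multiply by 0.837758: 0.03338 - 0.00000j. P_7(cos γ) = 0.033377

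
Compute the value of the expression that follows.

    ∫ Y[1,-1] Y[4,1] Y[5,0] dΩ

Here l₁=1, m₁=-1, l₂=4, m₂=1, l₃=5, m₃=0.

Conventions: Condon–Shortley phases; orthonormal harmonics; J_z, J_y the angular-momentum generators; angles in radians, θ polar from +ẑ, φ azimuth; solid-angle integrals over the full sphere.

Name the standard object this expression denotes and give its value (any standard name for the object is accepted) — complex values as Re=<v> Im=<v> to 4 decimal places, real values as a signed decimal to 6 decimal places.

Gaunt coefficient, +0.155288

This is a Gaunt coefficient — the integral of a triple product of spherical harmonics over the sphere.
Checks pass: Σm=0; 10 even; l₃=5∈[3,5].
(2·1+1)(2·4+1)(2·5+1) = 297
Δ: 0! 2! 8! / 11! → 1/495
sum: t=0:+1/576 = 1/576
3j²(1 4 5; 0 0 0) = Δ·Π!·Σ² = 5/99  (sign -1)
sum: t=0:+1/1440 = 1/1440
3j²(1 4 5; -1 1 0) = Δ·Π!·Σ² = 2/99  (sign -1)
combine: 4πI² = 297·5/99·2/99 = 10/33
take √, sign +1: I = 0.15528807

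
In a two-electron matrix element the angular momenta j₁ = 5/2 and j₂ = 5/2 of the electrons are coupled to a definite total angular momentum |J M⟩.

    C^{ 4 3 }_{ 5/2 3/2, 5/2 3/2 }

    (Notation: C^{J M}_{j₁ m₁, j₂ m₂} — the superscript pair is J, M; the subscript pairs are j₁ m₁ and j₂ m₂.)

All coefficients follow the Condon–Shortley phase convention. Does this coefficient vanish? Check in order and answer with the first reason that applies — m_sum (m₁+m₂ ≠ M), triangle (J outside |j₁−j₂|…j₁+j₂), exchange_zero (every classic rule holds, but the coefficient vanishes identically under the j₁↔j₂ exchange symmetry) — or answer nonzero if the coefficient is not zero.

exchange_zero

m-sum: m₁+m₂ = 3/2+3/2 = 3, M = 3  ✓
triangle: |j₁−j₂| = 0 ≤ J = 4 ≤ j₁+j₂ = 5  ✓
exchange: j₁=j₂ and m₁=m₂, and (−1)^(j₁+j₂−J) = (−1)^1 = −1 forces ⟨j₁m₁;j₂m₂|JM⟩ = −⟨j₂m₂;j₁m₁|JM⟩ = −⟨j₁m₁;j₂m₂|JM⟩ ⇒ the coefficient vanishes identically
Racah sum check: Σ_k collapses to 0 ⇒ CG = 0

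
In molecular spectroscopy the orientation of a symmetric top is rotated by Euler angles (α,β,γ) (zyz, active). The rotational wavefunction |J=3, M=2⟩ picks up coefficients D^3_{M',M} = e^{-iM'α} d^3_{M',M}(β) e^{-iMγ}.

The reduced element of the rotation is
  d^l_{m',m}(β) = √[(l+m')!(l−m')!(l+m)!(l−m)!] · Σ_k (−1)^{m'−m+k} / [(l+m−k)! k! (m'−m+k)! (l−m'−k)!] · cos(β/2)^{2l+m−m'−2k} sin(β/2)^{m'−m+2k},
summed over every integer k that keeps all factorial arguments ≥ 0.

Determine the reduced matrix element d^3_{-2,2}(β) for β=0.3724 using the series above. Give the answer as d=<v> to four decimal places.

d^3_{-2,2}(β=0.3724) via the finite sum:
c=cos(0.372400/2)=0.982715, s=sin(0.372400/2)=0.185126; N=√[1·120·120·1]=120.000000
The bounds max(0,m−m')=4 and min(l+m,l−m')=5 give 2 terms
  k=4: (−1)^0·120.0000/(24)·0.9827^2·0.1851^4 = +0.005671
  k=5: (−1)^1·120.0000/(120)·0.9827^0·0.1851^6 = -0.000040
d^3_{-2,2}(0.3724) = +0.005671 -0.000040 = +0.005631

d=0.0056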